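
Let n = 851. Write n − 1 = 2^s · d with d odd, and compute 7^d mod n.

419

851 − 1 = 850 = 2^1 · 425, so d = 425.
7^1 ≡ 7 (mod 851)
7^2 ≡ 7^2 = 49 ≡ 49 (mod 851)
7^4 ≡ 49^2 = 2401 ≡ 699 (mod 851)
7^8 ≡ 699^2 = 488601 ≡ 127 (mod 851)
7^16 ≡ 127^2 = 16129 ≡ 811 (mod 851)
7^32 ≡ 811^2 = 657721 ≡ 749 (mod 851)
7^64 ≡ 749^2 = 561001 ≡ 192 (mod 851)
7^128 ≡ 192^2 = 36864 ≡ 271 (mod 851)
7^256 ≡ 271^2 = 73441 ≡ 255 (mod 851)
425 = 256 + 128 + 32 + 8 + 1 in binary powers of 2.
So 7^425 ≡ 255 · 271 · 749 · 127 · 7 ≡ 419 (mod 851).
Squaring chain: 419; never reaches −1, so base 7 is a Miller–Rabin witness that 851 is composite.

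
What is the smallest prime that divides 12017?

61

12017 is odd.
Digit sum 11, not divisible by 3.
Ends in 7: not divisible by 5.
7: 12017 = 7·1716 + 5
11: 12017 = 11·1092 + 5
13: 12017 = 13·924 + 5
17: 12017 = 17·706 + 15
19: 12017 = 19·632 + 9
23: 12017 = 23·522 + 11
29: 12017 = 29·414 + 11
31: 12017 = 31·387 + 20
37: 12017 = 37·324 + 29
41: 12017 = 41·293 + 4
43: 12017 = 43·279 + 20
47: 12017 = 47·255 + 32
53: 12017 = 53·226 + 39
59: 12017 = 59·203 + 40
61: 12017 = 61·197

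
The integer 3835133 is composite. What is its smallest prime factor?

53

3835133 is odd.
Digit sum 26, not divisible by 3.
Ends in 3: not divisible by 5.
7: 3835133 = 7·547876 + 1
11: 3835133 = 11·348648 + 5
13: 3835133 = 13·295010 + 3
17: 3835133 = 17·225596 + 1
19: 3835133 = 19·201849 + 2
23: 3835133 = 23·166744 + 21
29: 3835133 = 29·132245 + 28
31: 3835133 = 31·123713 + 30
37: 3835133 = 37·103652 + 9
41: 3835133 = 41·93539 + 34
43: 3835133 = 43·89189 + 6
47: 3835133 = 47·81598 + 27
53: 3835133 = 53·72361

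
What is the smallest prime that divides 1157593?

29

1157593 is odd.
Digit sum 31, not divisible by 3.
Ends in 3: not divisible by 5.
7: 1157593 = 7·165370 + 3
11: 1157593 = 11·105235 + 8
13: 1157593 = 13·89045 + 8
17: 1157593 = 17·68093 + 12
19: 1157593 = 19·60925 + 18
23: 1157593 = 23·50330 + 3
29: 1157593 = 29·39917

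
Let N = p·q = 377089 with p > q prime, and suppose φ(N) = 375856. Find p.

φ(n) = (p−1)(q−1) = n − (p+q) + 1, so p + q = 377089 − 375856 + 1 = 1234.
p and q are the roots of t² − 1234t + 377089 = 0.
Discriminant: 1234² − 4·377089 = 1522756 − 1508356 = 14400; √14400 = 120.
q = (1234 − 120)/2 = 557, p = (1234 + 120)/2 = 677.
Check: 557 · 677 = 377089.

677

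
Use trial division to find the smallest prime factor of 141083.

141083 is odd.
Digit sum 17, not divisible by 3.
Ends in 3: not divisible by 5.
7: 141083 = 7·20154 + 5
11: 141083 = 11·12825 + 8
13: 141083 = 13·10852 + 7
17: 141083 = 17·8299

17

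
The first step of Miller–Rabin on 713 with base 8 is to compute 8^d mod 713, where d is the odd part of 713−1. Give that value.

713 − 1 = 712 = 2^3 · 89, so d = 89.
8^1 ≡ 8 (mod 713)
8^2 ≡ 8^2 = 64 ≡ 64 (mod 713)
8^4 ≡ 64^2 = 4096 ≡ 531 (mod 713)
8^8 ≡ 531^2 = 281961 ≡ 326 (mod 713)
8^16 ≡ 326^2 = 106276 ≡ 39 (mod 713)
8^32 ≡ 39^2 = 1521 ≡ 95 (mod 713)
8^64 ≡ 95^2 = 9025 ≡ 469 (mod 713)
89 = 64 + 16 + 8 + 1 in binary powers of 2.
So 8^89 ≡ 469 · 39 · 326 · 8 ≡ 376 (mod 713).
Squaring chain: 376 → 202 → 163; never reaches −1, so base 8 is a Miller–Rabin witness that 713 is composite.

376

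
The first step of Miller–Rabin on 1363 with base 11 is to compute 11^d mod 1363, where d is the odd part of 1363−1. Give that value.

872

1363 − 1 = 1362 = 2^1 · 681, so d = 681.
11^1 ≡ 11 (mod 1363)
11^2 ≡ 11^2 = 121 ≡ 121 (mod 1363)
11^4 ≡ 121^2 = 14641 ≡ 1011 (mod 1363)
11^8 ≡ 1011^2 = 1022121 ≡ 1234 (mod 1363)
11^16 ≡ 1234^2 = 1522756 ≡ 285 (mod 1363)
11^32 ≡ 285^2 = 81225 ≡ 808 (mod 1363)
11^64 ≡ 808^2 = 652864 ≡ 1350 (mod 1363)
11^128 ≡ 1350^2 = 1822500 ≡ 169 (mod 1363)
11^256 ≡ 169^2 = 28561 ≡ 1301 (mod 1363)
11^512 ≡ 1301^2 = 1692601 ≡ 1118 (mod 1363)
681 = 512 + 128 + 32 + 8 + 1 in binary powers of 2.
So 11^681 ≡ 1118 · 169 · 808 · 1234 · 11 ≡ 872 (mod 1363).
Squaring chain: 872; never reaches −1, so base 11 is a Miller–Rabin witness that 1363 is composite.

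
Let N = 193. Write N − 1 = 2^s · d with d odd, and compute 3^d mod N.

193 − 1 = 192 = 2^6 · 3, so d = 3.
3^1 ≡ 3 (mod 193)
3^2 ≡ 3^2 = 9 ≡ 9 (mod 193)
3 = 2 + 1 in binary powers of 2.
So 3^3 ≡ 9 · 3 ≡ 27 (mod 193).
Squaring chain: 27 → 150 → 112 → 192 → 1 → 1; reaches −1, so base 3 does not prove 193 composite.

27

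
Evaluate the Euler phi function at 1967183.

Factor: 1967183 = 83 · 137 · 173.
φ(1967183) = (83−1) · (137−1) · (173−1) = 82 · 136 · 172 = 1918144.

1918144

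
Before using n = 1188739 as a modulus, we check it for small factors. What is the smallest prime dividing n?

1188739 is odd.
Digit sum 37, not divisible by 3.
Ends in 9: not divisible by 5.
7: 1188739 = 7·169819 + 6
11: 1188739 = 11·108067 + 2
13: 1188739 = 13·91441 + 6
17: 1188739 = 17·69925 + 14
19: 1188739 = 19·62565 + 4
23: 1188739 = 23·51684 + 7
29: 1188739 = 29·40991

29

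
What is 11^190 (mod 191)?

1

11^1 ≡ 11 (mod 191)
11^2 ≡ 11^2 = 121 ≡ 121 (mod 191)
11^4 ≡ 121^2 = 14641 ≡ 125 (mod 191)
11^8 ≡ 125^2 = 15625 ≡ 154 (mod 191)
11^16 ≡ 154^2 = 23716 ≡ 32 (mod 191)
11^32 ≡ 32^2 = 1024 ≡ 69 (mod 191)
11^64 ≡ 69^2 = 4761 ≡ 177 (mod 191)
11^128 ≡ 177^2 = 31329 ≡ 5 (mod 191)
190 = 128 + 32 + 16 + 8 + 4 + 2 in binary powers of 2.
So 11^190 ≡ 5 · 69 · 32 · 154 · 125 · 121 ≡ 1 (mod 191).
Since the result is 1, base 11 gives no evidence that 191 is composite.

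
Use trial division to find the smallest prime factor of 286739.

286739 is odd.
Digit sum 35, not divisible by 3.
Ends in 9: not divisible by 5.
7: 286739 = 7·40962 + 5
11: 286739 = 11·26067 + 2
13: 286739 = 13·22056 + 11
17: 286739 = 17·16867

17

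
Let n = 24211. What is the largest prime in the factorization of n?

71

24211 = 11 · 2201
2201 = 31 · 71
71 is prime.
So 24211 = 11 · 31 · 71; the largest prime factor is 71.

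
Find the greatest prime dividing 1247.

1247 = 29 · 43
43 is prime.
So 1247 = 29 · 43; the largest prime factor is 43.

43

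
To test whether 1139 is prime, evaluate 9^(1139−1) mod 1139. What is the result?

625

9^1 ≡ 9 (mod 1139)
9^2 ≡ 9^2 = 81 ≡ 81 (mod 1139)
9^4 ≡ 81^2 = 6561 ≡ 866 (mod 1139)
9^8 ≡ 866^2 = 749956 ≡ 494 (mod 1139)
9^16 ≡ 494^2 = 244036 ≡ 290 (mod 1139)
9^32 ≡ 290^2 = 84100 ≡ 953 (mod 1139)
9^64 ≡ 953^2 = 908209 ≡ 426 (mod 1139)
9^128 ≡ 426^2 = 181476 ≡ 375 (mod 1139)
9^256 ≡ 375^2 = 140625 ≡ 528 (mod 1139)
9^512 ≡ 528^2 = 278784 ≡ 868 (mod 1139)
9^1024 ≡ 868^2 = 753424 ≡ 545 (mod 1139)
1138 = 1024 + 64 + 32 + 16 + 2 in binary powers of 2.
So 9^1138 ≡ 545 · 426 · 953 · 290 · 81 ≡ 625 (mod 1139).
Since 625 ≠ 1, base 9 is a Fermat witness: 1139 is composite.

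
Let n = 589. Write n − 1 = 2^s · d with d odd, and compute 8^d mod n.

589 − 1 = 588 = 2^2 · 147, so d = 147.
8^1 ≡ 8 (mod 589)
8^2 ≡ 8^2 = 64 ≡ 64 (mod 589)
8^4 ≡ 64^2 = 4096 ≡ 562 (mod 589)
8^8 ≡ 562^2 = 315844 ≡ 140 (mod 589)
8^16 ≡ 140^2 = 19600 ≡ 163 (mod 589)
8^32 ≡ 163^2 = 26569 ≡ 64 (mod 589)
8^64 ≡ 64^2 = 4096 ≡ 562 (mod 589)
8^128 ≡ 562^2 = 315844 ≡ 140 (mod 589)
147 = 128 + 16 + 2 + 1 in binary powers of 2.
So 8^147 ≡ 140 · 163 · 64 · 8 ≡ 436 (mod 589).
Squaring chain: 436 → 438; never reaches −1, so base 8 is a Miller–Rabin witness that 589 is composite.

436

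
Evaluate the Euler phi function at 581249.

Factor: 581249 = 47 · 83 · 149.
φ(581249) = (47−1) · (83−1) · (149−1) = 46 · 82 · 148 = 558256.

558256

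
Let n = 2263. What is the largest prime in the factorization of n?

73

2263 = 31 · 73
73 is prime.
So 2263 = 31 · 73; the largest prime factor is 73.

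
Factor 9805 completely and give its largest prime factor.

53

9805 = 5 · 1961
1961 = 37 · 53
53 is prime.
So 9805 = 5 · 37 · 53; the largest prime factor is 53.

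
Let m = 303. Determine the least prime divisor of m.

303 is odd.
Digit sum 6, divisible by 3.

3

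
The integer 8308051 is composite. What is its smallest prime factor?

8308051 is odd.
Digit sum 25, not divisible by 3.
Ends in 1: not divisible by 5.
7: 8308051 = 7·1186864 + 3
11: 8308051 = 11·755277 + 4
13: 8308051 = 13·639080 + 11
17: 8308051 = 17·488708 + 15
19: 8308051 = 19·437265 + 16
23: 8308051 = 23·361219 + 14
29: 8308051 = 29·286484 + 15
31: 8308051 = 31·268001 + 20
37: 8308051 = 37·224541 + 34
41: 8308051 = 41·202635 + 16
43: 8308051 = 43·193210 + 21
47: 8308051 = 47·176767 + 2
53: 8308051 = 53·156755 + 36
59: 8308051 = 59·140814 + 25
61: 8308051 = 61·136197 + 34
67: 8308051 = 67·124000 + 51
71: 8308051 = 71·117014 + 57
73: 8308051 = 73·113808 + 67
79: 8308051 = 79·105165 + 16
83: 8308051 = 83·100097

83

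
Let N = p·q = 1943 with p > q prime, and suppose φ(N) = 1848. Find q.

29

φ(n) = (p−1)(q−1) = n − (p+q) + 1, so p + q = 1943 − 1848 + 1 = 96.
p and q are the roots of t² − 96t + 1943 = 0.
Discriminant: 96² − 4·1943 = 9216 − 7772 = 1444; √1444 = 38.
q = (96 − 38)/2 = 29, p = (96 + 38)/2 = 67.
Check: 29 · 67 = 1943.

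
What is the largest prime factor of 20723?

20723 = 17 · 1219
1219 = 23 · 53
53 is prime.
So 20723 = 17 · 23 · 53; the largest prime factor is 53.

53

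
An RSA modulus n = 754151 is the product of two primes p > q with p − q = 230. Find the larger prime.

Since p = q + 230, we have 754151 = q(q + 230), so q² + 230q − 754151 = 0.
Discriminant: 230² + 4·754151 = 52900 + 3016604 = 3069504; √3069504 = 1752.
q = (−230 + 1752)/2 = 761, and p = q + 230 = 991.
Check: 761 · 991 = 754151.

991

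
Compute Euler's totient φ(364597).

Factor: 364597 = 43 · 61 · 139.
φ(364597) = (43−1) · (61−1) · (139−1) = 42 · 60 · 138 = 347760.

347760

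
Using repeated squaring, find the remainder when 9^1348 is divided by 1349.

9^1 ≡ 9 (mod 1349)
9^2 ≡ 9^2 = 81 ≡ 81 (mod 1349)
9^4 ≡ 81^2 = 6561 ≡ 1165 (mod 1349)
9^8 ≡ 1165^2 = 1357225 ≡ 131 (mod 1349)
9^16 ≡ 131^2 = 17161 ≡ 973 (mod 1349)
9^32 ≡ 973^2 = 946729 ≡ 1080 (mod 1349)
9^64 ≡ 1080^2 = 1166400 ≡ 864 (mod 1349)
9^128 ≡ 864^2 = 746496 ≡ 499 (mod 1349)
9^256 ≡ 499^2 = 249001 ≡ 785 (mod 1349)
9^512 ≡ 785^2 = 616225 ≡ 1081 (mod 1349)
9^1024 ≡ 1081^2 = 1168561 ≡ 327 (mod 1349)
1348 = 1024 + 256 + 64 + 4 in binary powers of 2.
So 9^1348 ≡ 327 · 785 · 864 · 1165 ≡ 1068 (mod 1349).
Since 1068 ≠ 1, base 9 is a Fermat witness: 1349 is composite.

1068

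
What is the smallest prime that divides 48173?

48173 is odd.
Digit sum 23, not divisible by 3.
Ends in 3: not divisible by 5.
7: 48173 = 7·6881 + 6
11: 48173 = 11·4379 + 4
13: 48173 = 13·3705 + 8
17: 48173 = 17·2833 + 12
19: 48173 = 19·2535 + 8
23: 48173 = 23·2094 + 11
29: 48173 = 29·1661 + 4
31: 48173 = 31·1553 + 30
37: 48173 = 37·1301 + 36
41: 48173 = 41·1174 + 39
43: 48173 = 43·1120 + 13
47: 48173 = 47·1024 + 45
53: 48173 = 53·908 + 49
59: 48173 = 59·816 + 29
61: 48173 = 61·789 + 44
67: 48173 = 67·719

67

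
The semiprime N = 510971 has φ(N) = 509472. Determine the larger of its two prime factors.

φ(n) = (p−1)(q−1) = n − (p+q) + 1, so p + q = 510971 − 509472 + 1 = 1500.
p and q are the roots of t² − 1500t + 510971 = 0.
Discriminant: 1500² − 4·510971 = 2250000 − 2043884 = 206116; √206116 = 454.
q = (1500 − 454)/2 = 523, p = (1500 + 454)/2 = 977.
Check: 523 · 977 = 510971.

977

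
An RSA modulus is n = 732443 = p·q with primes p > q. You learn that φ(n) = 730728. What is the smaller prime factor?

797

φ(n) = (p−1)(q−1) = n − (p+q) + 1, so p + q = 732443 − 730728 + 1 = 1716.
p and q are the roots of t² − 1716t + 732443 = 0.
Discriminant: 1716² − 4·732443 = 2944656 − 2929772 = 14884; √14884 = 122.
q = (1716 − 122)/2 = 797, p = (1716 + 122)/2 = 919.
Check: 797 · 919 = 732443.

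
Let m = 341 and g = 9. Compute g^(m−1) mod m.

9^1 ≡ 9 (mod 341)
9^2 ≡ 9^2 = 81 ≡ 81 (mod 341)
9^4 ≡ 81^2 = 6561 ≡ 82 (mod 341)
9^8 ≡ 82^2 = 6724 ≡ 245 (mod 341)
9^16 ≡ 245^2 = 60025 ≡ 9 (mod 341)
9^32 ≡ 9^2 = 81 ≡ 81 (mod 341)
9^64 ≡ 81^2 = 6561 ≡ 82 (mod 341)
9^128 ≡ 82^2 = 6724 ≡ 245 (mod 341)
9^256 ≡ 245^2 = 60025 ≡ 9 (mod 341)
340 = 256 + 64 + 16 + 4 in binary powers of 2.
So 9^340 ≡ 9 · 82 · 9 · 82 ≡ 67 (mod 341).
Since 67 ≠ 1, base 9 is a Fermat witness: 341 is composite.

67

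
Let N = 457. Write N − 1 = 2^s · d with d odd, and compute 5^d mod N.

207

457 − 1 = 456 = 2^3 · 57, so d = 57.
5^1 ≡ 5 (mod 457)
5^2 ≡ 5^2 = 25 ≡ 25 (mod 457)
5^4 ≡ 25^2 = 625 ≡ 168 (mod 457)
5^8 ≡ 168^2 = 28224 ≡ 347 (mod 457)
5^16 ≡ 347^2 = 120409 ≡ 218 (mod 457)
5^32 ≡ 218^2 = 47524 ≡ 453 (mod 457)
57 = 32 + 16 + 8 + 1 in binary powers of 2.
So 5^57 ≡ 453 · 218 · 347 · 5 ≡ 207 (mod 457).
Squaring chain: 207 → 348 → 456; reaches −1, so base 5 does not prove 457 composite.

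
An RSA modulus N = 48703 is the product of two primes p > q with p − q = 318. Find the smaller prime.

Since p = q + 318, we have 48703 = q(q + 318), so q² + 318q − 48703 = 0.
Discriminant: 318² + 4·48703 = 101124 + 194812 = 295936; √295936 = 544.
q = (−318 + 544)/2 = 113, and p = q + 318 = 431.
Check: 113 · 431 = 48703.

113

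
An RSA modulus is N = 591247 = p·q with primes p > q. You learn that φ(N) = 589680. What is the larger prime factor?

937

φ(n) = (p−1)(q−1) = n − (p+q) + 1, so p + q = 591247 − 589680 + 1 = 1568.
p and q are the roots of t² − 1568t + 591247 = 0.
Discriminant: 1568² − 4·591247 = 2458624 − 2364988 = 93636; √93636 = 306.
q = (1568 − 306)/2 = 631, p = (1568 + 306)/2 = 937.
Check: 631 · 937 = 591247.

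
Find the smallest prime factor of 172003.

172003 is odd.
Digit sum 13, not divisible by 3.
Ends in 3: not divisible by 5.
7: 172003 = 7·24571 + 6
11: 172003 = 11·15636 + 7
13: 172003 = 13·13231

13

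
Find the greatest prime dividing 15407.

71

15407 = 7 · 2201
2201 = 31 · 71
71 is prime.
So 15407 = 7 · 31 · 71; the largest prime factor is 71.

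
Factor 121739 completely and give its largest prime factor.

121739 = 23 · 5293
5293 = 67 · 79
79 is prime.
So 121739 = 23 · 67 · 79; the largest prime factor is 79.

79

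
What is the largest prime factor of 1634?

1634 = 2 · 817
817 = 19 · 43
43 is prime.
So 1634 = 2 · 19 · 43; the largest prime factor is 43.

43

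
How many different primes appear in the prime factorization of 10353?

10353 = 3 · 3451
3451 = 7 · 493
493 = 17 · 29
10353 = 3 · 7 · 17 · 29, which has 4 distinct prime factors.

4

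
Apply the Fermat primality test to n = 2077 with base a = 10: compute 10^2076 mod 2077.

10^1 ≡ 10 (mod 2077)
10^2 ≡ 10^2 = 100 ≡ 100 (mod 2077)
10^4 ≡ 100^2 = 10000 ≡ 1692 (mod 2077)
10^8 ≡ 1692^2 = 2862864 ≡ 758 (mod 2077)
10^16 ≡ 758^2 = 574564 ≡ 1312 (mod 2077)
10^32 ≡ 1312^2 = 1721344 ≡ 1588 (mod 2077)
10^64 ≡ 1588^2 = 2521744 ≡ 266 (mod 2077)
10^128 ≡ 266^2 = 70756 ≡ 138 (mod 2077)
10^256 ≡ 138^2 = 19044 ≡ 351 (mod 2077)
10^512 ≡ 351^2 = 123201 ≡ 658 (mod 2077)
10^1024 ≡ 658^2 = 432964 ≡ 948 (mod 2077)
10^2048 ≡ 948^2 = 898704 ≡ 1440 (mod 2077)
2076 = 2048 + 16 + 8 + 4 in binary powers of 2.
So 10^2076 ≡ 1440 · 1312 · 758 · 1692 ≡ 777 (mod 2077).
Since 777 ≠ 1, base 10 is a Fermat witness: 2077 is composite.

777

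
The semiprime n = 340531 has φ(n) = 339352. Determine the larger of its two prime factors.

φ(n) = (p−1)(q−1) = n − (p+q) + 1, so p + q = 340531 − 339352 + 1 = 1180.
p and q are the roots of t² − 1180t + 340531 = 0.
Discriminant: 1180² − 4·340531 = 1392400 − 1362124 = 30276; √30276 = 174.
q = (1180 − 174)/2 = 503, p = (1180 + 174)/2 = 677.
Check: 503 · 677 = 340531.

677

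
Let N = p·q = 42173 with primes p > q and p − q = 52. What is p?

Since p = q + 52, we have 42173 = q(q + 52), so q² + 52q − 42173 = 0.
Discriminant: 52² + 4·42173 = 2704 + 168692 = 171396; √171396 = 414.
q = (−52 + 414)/2 = 181, and p = q + 52 = 233.
Check: 181 · 233 = 42173.

233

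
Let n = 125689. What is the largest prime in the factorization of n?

125689 = 37 · 3397
3397 = 43 · 79
79 is prime.
So 125689 = 37 · 43 · 79; the largest prime factor is 79.

79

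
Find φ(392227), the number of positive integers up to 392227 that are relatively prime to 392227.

352800

Factor: 392227 = 11 · 181 · 197.
φ(392227) = (11−1) · (181−1) · (197−1) = 10 · 180 · 196 = 352800.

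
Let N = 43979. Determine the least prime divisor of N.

43979 is odd.
Digit sum 32, not divisible by 3.
Ends in 9: not divisible by 5.
7: 43979 = 7·6282 + 5
11: 43979 = 11·3998 + 1
13: 43979 = 13·3383

13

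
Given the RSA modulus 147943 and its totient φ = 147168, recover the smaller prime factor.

φ(n) = (p−1)(q−1) = n − (p+q) + 1, so p + q = 147943 − 147168 + 1 = 776.
p and q are the roots of t² − 776t + 147943 = 0.
Discriminant: 776² − 4·147943 = 602176 − 591772 = 10404; √10404 = 102.
q = (776 − 102)/2 = 337, p = (776 + 102)/2 = 439.
Check: 337 · 439 = 147943.

337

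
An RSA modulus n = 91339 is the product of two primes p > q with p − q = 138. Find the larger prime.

Since p = q + 138, we have 91339 = q(q + 138), so q² + 138q − 91339 = 0.
Discriminant: 138² + 4·91339 = 19044 + 365356 = 384400; √384400 = 620.
q = (−138 + 620)/2 = 241, and p = q + 138 = 379.
Check: 241 · 379 = 91339.

379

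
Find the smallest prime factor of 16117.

71

16117 is odd.
Digit sum 16, not divisible by 3.
Ends in 7: not divisible by 5.
7: 16117 = 7·2302 + 3
11: 16117 = 11·1465 + 2
13: 16117 = 13·1239 + 10
17: 16117 = 17·948 + 1
19: 16117 = 19·848 + 5
23: 16117 = 23·700 + 17
29: 16117 = 29·555 + 22
31: 16117 = 31·519 + 28
37: 16117 = 37·435 + 22
41: 16117 = 41·393 + 4
43: 16117 = 43·374 + 35
47: 16117 = 47·342 + 43
53: 16117 = 53·304 + 5
59: 16117 = 59·273 + 10
61: 16117 = 61·264 + 13
67: 16117 = 67·240 + 37
71: 16117 = 71·227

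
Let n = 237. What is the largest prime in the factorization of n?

237 = 3 · 79
79 is prime.
So 237 = 3 · 79; the largest prime factor is 79.

79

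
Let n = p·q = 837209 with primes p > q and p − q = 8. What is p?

Since p = q + 8, we have 837209 = q(q + 8), so q² + 8q − 837209 = 0.
Discriminant: 8² + 4·837209 = 64 + 3348836 = 3348900; √3348900 = 1830.
q = (−8 + 1830)/2 = 911, and p = q + 8 = 919.
Check: 911 · 919 = 837209.

919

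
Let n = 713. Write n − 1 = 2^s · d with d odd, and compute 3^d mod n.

486

713 − 1 = 712 = 2^3 · 89, so d = 89.
3^1 ≡ 3 (mod 713)
3^2 ≡ 3^2 = 9 ≡ 9 (mod 713)
3^4 ≡ 9^2 = 81 ≡ 81 (mod 713)
3^8 ≡ 81^2 = 6561 ≡ 144 (mod 713)
3^16 ≡ 144^2 = 20736 ≡ 59 (mod 713)
3^32 ≡ 59^2 = 3481 ≡ 629 (mod 713)
3^64 ≡ 629^2 = 395641 ≡ 639 (mod 713)
89 = 64 + 16 + 8 + 1 in binary powers of 2.
So 3^89 ≡ 639 · 59 · 144 · 3 ≡ 486 (mod 713).
Squaring chain: 486 → 193 → 173; never reaches −1, so base 3 is a Miller–Rabin witness that 713 is composite.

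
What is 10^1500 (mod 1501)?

144

10^1 ≡ 10 (mod 1501)
10^2 ≡ 10^2 = 100 ≡ 100 (mod 1501)
10^4 ≡ 100^2 = 10000 ≡ 994 (mod 1501)
10^8 ≡ 994^2 = 988036 ≡ 378 (mod 1501)
10^16 ≡ 378^2 = 142884 ≡ 289 (mod 1501)
10^32 ≡ 289^2 = 83521 ≡ 966 (mod 1501)
10^64 ≡ 966^2 = 933156 ≡ 1035 (mod 1501)
10^128 ≡ 1035^2 = 1071225 ≡ 1012 (mod 1501)
10^256 ≡ 1012^2 = 1024144 ≡ 462 (mod 1501)
10^512 ≡ 462^2 = 213444 ≡ 302 (mod 1501)
10^1024 ≡ 302^2 = 91204 ≡ 1144 (mod 1501)
1500 = 1024 + 256 + 128 + 64 + 16 + 8 + 4 in binary powers of 2.
So 10^1500 ≡ 1144 · 462 · 1012 · 1035 · 289 · 378 · 994 ≡ 144 (mod 1501).
Since 144 ≠ 1, base 10 is a Fermat witness: 1501 is composite.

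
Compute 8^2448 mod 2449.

2279

8^1 ≡ 8 (mod 2449)
8^2 ≡ 8^2 = 64 ≡ 64 (mod 2449)
8^4 ≡ 64^2 = 4096 ≡ 1647 (mod 2449)
8^8 ≡ 1647^2 = 2712609 ≡ 1566 (mod 2449)
8^16 ≡ 1566^2 = 2452356 ≡ 907 (mod 2449)
8^32 ≡ 907^2 = 822649 ≡ 2234 (mod 2449)
8^64 ≡ 2234^2 = 4990756 ≡ 2143 (mod 2449)
8^128 ≡ 2143^2 = 4592449 ≡ 574 (mod 2449)
8^256 ≡ 574^2 = 329476 ≡ 1310 (mod 2449)
8^512 ≡ 1310^2 = 1716100 ≡ 1800 (mod 2449)
8^1024 ≡ 1800^2 = 3240000 ≡ 2422 (mod 2449)
8^2048 ≡ 2422^2 = 5866084 ≡ 729 (mod 2449)
2448 = 2048 + 256 + 128 + 16 in binary powers of 2.
So 8^2448 ≡ 729 · 1310 · 574 · 907 ≡ 2279 (mod 2449).
Since 2279 ≠ 1, base 8 is a Fermat witness: 2449 is composite.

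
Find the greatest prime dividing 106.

53

106 = 2 · 53
53 is prime.
So 106 = 2 · 53; the largest prime factor is 53.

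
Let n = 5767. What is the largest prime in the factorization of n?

5767 = 73 · 79
79 is prime.
So 5767 = 73 · 79; the largest prime factor is 79.

79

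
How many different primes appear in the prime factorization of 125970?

6

125970 = 2 · 62985
62985 = 3 · 20995
20995 = 5 · 4199
4199 = 13 · 323
323 = 17 · 19
125970 = 2 · 3 · 5 · 13 · 17 · 19, which has 6 distinct prime factors.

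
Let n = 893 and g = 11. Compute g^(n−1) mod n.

410

11^1 ≡ 11 (mod 893)
11^2 ≡ 11^2 = 121 ≡ 121 (mod 893)
11^4 ≡ 121^2 = 14641 ≡ 353 (mod 893)
11^8 ≡ 353^2 = 124609 ≡ 482 (mod 893)
11^16 ≡ 482^2 = 232324 ≡ 144 (mod 893)
11^32 ≡ 144^2 = 20736 ≡ 197 (mod 893)
11^64 ≡ 197^2 = 38809 ≡ 410 (mod 893)
11^128 ≡ 410^2 = 168100 ≡ 216 (mod 893)
11^256 ≡ 216^2 = 46656 ≡ 220 (mod 893)
11^512 ≡ 220^2 = 48400 ≡ 178 (mod 893)
892 = 512 + 256 + 64 + 32 + 16 + 8 + 4 in binary powers of 2.
So 11^892 ≡ 178 · 220 · 410 · 197 · 144 · 482 · 353 ≡ 410 (mod 893).
Since 410 ≠ 1, base 11 is a Fermat witness: 893 is composite.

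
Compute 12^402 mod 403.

66

12^1 ≡ 12 (mod 403)
12^2 ≡ 12^2 = 144 ≡ 144 (mod 403)
12^4 ≡ 144^2 = 20736 ≡ 183 (mod 403)
12^8 ≡ 183^2 = 33489 ≡ 40 (mod 403)
12^16 ≡ 40^2 = 1600 ≡ 391 (mod 403)
12^32 ≡ 391^2 = 152881 ≡ 144 (mod 403)
12^64 ≡ 144^2 = 20736 ≡ 183 (mod 403)
12^128 ≡ 183^2 = 33489 ≡ 40 (mod 403)
12^256 ≡ 40^2 = 1600 ≡ 391 (mod 403)
402 = 256 + 128 + 16 + 2 in binary powers of 2.
So 12^402 ≡ 391 · 40 · 391 · 144 ≡ 66 (mod 403).
Since 66 ≠ 1, base 12 is a Fermat witness: 403 is composite.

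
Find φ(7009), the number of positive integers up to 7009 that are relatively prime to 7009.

6804

Factor: 7009 = 43 · 163.
φ(7009) = (43−1) · (163−1) = 42 · 162 = 6804.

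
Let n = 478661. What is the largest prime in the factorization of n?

83

478661 = 73 · 6557
6557 = 79 · 83
83 is prime.
So 478661 = 73 · 79 · 83; the largest prime factor is 83.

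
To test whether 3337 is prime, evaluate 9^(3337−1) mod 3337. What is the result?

9^1 ≡ 9 (mod 3337)
9^2 ≡ 9^2 = 81 ≡ 81 (mod 3337)
9^4 ≡ 81^2 = 6561 ≡ 3224 (mod 3337)
9^8 ≡ 3224^2 = 10394176 ≡ 2758 (mod 3337)
9^16 ≡ 2758^2 = 7606564 ≡ 1541 (mod 3337)
9^32 ≡ 1541^2 = 2374681 ≡ 2074 (mod 3337)
9^64 ≡ 2074^2 = 4301476 ≡ 83 (mod 3337)
9^128 ≡ 83^2 = 6889 ≡ 215 (mod 3337)
9^256 ≡ 215^2 = 46225 ≡ 2844 (mod 3337)
9^512 ≡ 2844^2 = 8088336 ≡ 2785 (mod 3337)
9^1024 ≡ 2785^2 = 7756225 ≡ 1037 (mod 3337)
9^2048 ≡ 1037^2 = 1075369 ≡ 855 (mod 3337)
3336 = 2048 + 1024 + 256 + 8 in binary powers of 2.
So 9^3336 ≡ 855 · 1037 · 2844 · 2758 ≡ 714 (mod 3337).
Since 714 ≠ 1, base 9 is a Fermat witness: 3337 is composite.

714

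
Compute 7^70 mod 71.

7^1 ≡ 7 (mod 71)
7^2 ≡ 7^2 = 49 ≡ 49 (mod 71)
7^4 ≡ 49^2 = 2401 ≡ 58 (mod 71)
7^8 ≡ 58^2 = 3364 ≡ 27 (mod 71)
7^16 ≡ 27^2 = 729 ≡ 19 (mod 71)
7^32 ≡ 19^2 = 361 ≡ 6 (mod 71)
7^64 ≡ 6^2 = 36 ≡ 36 (mod 71)
70 = 64 + 4 + 2 in binary powers of 2.
So 7^70 ≡ 36 · 58 · 49 ≡ 1 (mod 71).
Since the result is 1, base 7 gives no evidence that 71 is composite.

1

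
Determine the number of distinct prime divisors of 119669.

3

119669 = 11^2 · 989
989 = 23 · 43
119669 = 11^2 · 23 · 43, which has 3 distinct prime factors.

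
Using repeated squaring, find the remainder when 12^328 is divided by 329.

121

12^1 ≡ 12 (mod 329)
12^2 ≡ 12^2 = 144 ≡ 144 (mod 329)
12^4 ≡ 144^2 = 20736 ≡ 9 (mod 329)
12^8 ≡ 9^2 = 81 ≡ 81 (mod 329)
12^16 ≡ 81^2 = 6561 ≡ 310 (mod 329)
12^32 ≡ 310^2 = 96100 ≡ 32 (mod 329)
12^64 ≡ 32^2 = 1024 ≡ 37 (mod 329)
12^128 ≡ 37^2 = 1369 ≡ 53 (mod 329)
12^256 ≡ 53^2 = 2809 ≡ 177 (mod 329)
328 = 256 + 64 + 8 in binary powers of 2.
So 12^328 ≡ 177 · 37 · 81 ≡ 121 (mod 329).
Since 121 ≠ 1, base 12 is a Fermat witness: 329 is composite.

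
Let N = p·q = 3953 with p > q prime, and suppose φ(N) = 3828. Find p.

67

φ(n) = (p−1)(q−1) = n − (p+q) + 1, so p + q = 3953 − 3828 + 1 = 126.
p and q are the roots of t² − 126t + 3953 = 0.
Discriminant: 126² − 4·3953 = 15876 − 15812 = 64; √64 = 8.
q = (126 − 8)/2 = 59, p = (126 + 8)/2 = 67.
Check: 59 · 67 = 3953.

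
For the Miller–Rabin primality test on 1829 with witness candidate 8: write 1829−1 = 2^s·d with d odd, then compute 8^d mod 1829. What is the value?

1829 − 1 = 1828 = 2^2 · 457, so d = 457.
8^1 ≡ 8 (mod 1829)
8^2 ≡ 8^2 = 64 ≡ 64 (mod 1829)
8^4 ≡ 64^2 = 4096 ≡ 438 (mod 1829)
8^8 ≡ 438^2 = 191844 ≡ 1628 (mod 1829)
8^16 ≡ 1628^2 = 2650384 ≡ 163 (mod 1829)
8^32 ≡ 163^2 = 26569 ≡ 963 (mod 1829)
8^64 ≡ 963^2 = 927369 ≡ 66 (mod 1829)
8^128 ≡ 66^2 = 4356 ≡ 698 (mod 1829)
8^256 ≡ 698^2 = 487204 ≡ 690 (mod 1829)
457 = 256 + 128 + 64 + 8 + 1 in binary powers of 2.
So 8^457 ≡ 690 · 698 · 66 · 1628 · 8 ≡ 157 (mod 1829).
Squaring chain: 157 → 872; never reaches −1, so base 8 is a Miller–Rabin witness that 1829 is composite.

157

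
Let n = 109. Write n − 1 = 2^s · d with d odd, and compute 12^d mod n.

108

109 − 1 = 108 = 2^2 · 27, so d = 27.
12^1 ≡ 12 (mod 109)
12^2 ≡ 12^2 = 144 ≡ 35 (mod 109)
12^4 ≡ 35^2 = 1225 ≡ 26 (mod 109)
12^8 ≡ 26^2 = 676 ≡ 22 (mod 109)
12^16 ≡ 22^2 = 484 ≡ 48 (mod 109)
27 = 16 + 8 + 2 + 1 in binary powers of 2.
So 12^27 ≡ 48 · 22 · 35 · 12 ≡ 108 (mod 109).
Since 12^d ≡ 108 (mod 109), base 12 does not prove 109 composite.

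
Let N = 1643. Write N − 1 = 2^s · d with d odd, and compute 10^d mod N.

577

1643 − 1 = 1642 = 2^1 · 821, so d = 821.
10^1 ≡ 10 (mod 1643)
10^2 ≡ 10^2 = 100 ≡ 100 (mod 1643)
10^4 ≡ 100^2 = 10000 ≡ 142 (mod 1643)
10^8 ≡ 142^2 = 20164 ≡ 448 (mod 1643)
10^16 ≡ 448^2 = 200704 ≡ 258 (mod 1643)
10^32 ≡ 258^2 = 66564 ≡ 844 (mod 1643)
10^64 ≡ 844^2 = 712336 ≡ 917 (mod 1643)
10^128 ≡ 917^2 = 840889 ≡ 1316 (mod 1643)
10^256 ≡ 1316^2 = 1731856 ≡ 134 (mod 1643)
10^512 ≡ 134^2 = 17956 ≡ 1526 (mod 1643)
821 = 512 + 256 + 32 + 16 + 4 + 1 in binary powers of 2.
So 10^821 ≡ 1526 · 134 · 844 · 258 · 142 · 10 ≡ 577 (mod 1643).
Squaring chain: 577; never reaches −1, so base 10 is a Miller–Rabin witness that 1643 is composite.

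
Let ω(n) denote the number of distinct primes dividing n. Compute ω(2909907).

2909907 = 3^2 · 323323
323323 = 7 · 46189
46189 = 11 · 4199
4199 = 13 · 323
323 = 17 · 19
2909907 = 3^2 · 7 · 11 · 13 · 17 · 19, which has 6 distinct prime factors.

6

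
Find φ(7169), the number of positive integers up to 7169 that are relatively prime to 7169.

6996

Factor: 7169 = 67 · 107.
φ(7169) = (67−1) · (107−1) = 66 · 106 = 6996.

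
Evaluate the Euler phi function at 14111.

Factor: 14111 = 103 · 137.
φ(14111) = (103−1) · (137−1) = 102 · 136 = 13872.

13872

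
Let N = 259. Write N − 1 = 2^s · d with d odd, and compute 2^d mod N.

29

259 − 1 = 258 = 2^1 · 129, so d = 129.
2^1 ≡ 2 (mod 259)
2^2 ≡ 2^2 = 4 ≡ 4 (mod 259)
2^4 ≡ 4^2 = 16 ≡ 16 (mod 259)
2^8 ≡ 16^2 = 256 ≡ 256 (mod 259)
2^16 ≡ 256^2 = 65536 ≡ 9 (mod 259)
2^32 ≡ 9^2 = 81 ≡ 81 (mod 259)
2^64 ≡ 81^2 = 6561 ≡ 86 (mod 259)
2^128 ≡ 86^2 = 7396 ≡ 144 (mod 259)
129 = 128 + 1 in binary powers of 2.
So 2^129 ≡ 144 · 2 ≡ 29 (mod 259).
Squaring chain: 29; never reaches −1, so base 2 is a Miller–Rabin witness that 259 is composite.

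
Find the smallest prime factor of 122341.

122341 is odd.
Digit sum 13, not divisible by 3.
Ends in 1: not divisible by 5.
7: 122341 = 7·17477 + 2
11: 122341 = 11·11121 + 10
13: 122341 = 13·9410 + 11
17: 122341 = 17·7196 + 9
19: 122341 = 19·6439

19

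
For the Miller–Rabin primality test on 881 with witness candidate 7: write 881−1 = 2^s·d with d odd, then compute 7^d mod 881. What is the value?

881 − 1 = 880 = 2^4 · 55, so d = 55.
7^1 ≡ 7 (mod 881)
7^2 ≡ 7^2 = 49 ≡ 49 (mod 881)
7^4 ≡ 49^2 = 2401 ≡ 639 (mod 881)
7^8 ≡ 639^2 = 408321 ≡ 418 (mod 881)
7^16 ≡ 418^2 = 174724 ≡ 286 (mod 881)
7^32 ≡ 286^2 = 81796 ≡ 744 (mod 881)
55 = 32 + 16 + 4 + 2 + 1 in binary powers of 2.
So 7^55 ≡ 744 · 286 · 639 · 49 · 7 ≡ 85 (mod 881).
Squaring chain: 85 → 177 → 494 → 880; reaches −1, so base 7 does not prove 881 composite.

85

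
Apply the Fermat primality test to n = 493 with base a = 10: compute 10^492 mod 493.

10^1 ≡ 10 (mod 493)
10^2 ≡ 10^2 = 100 ≡ 100 (mod 493)
10^4 ≡ 100^2 = 10000 ≡ 140 (mod 493)
10^8 ≡ 140^2 = 19600 ≡ 373 (mod 493)
10^16 ≡ 373^2 = 139129 ≡ 103 (mod 493)
10^32 ≡ 103^2 = 10609 ≡ 256 (mod 493)
10^64 ≡ 256^2 = 65536 ≡ 460 (mod 493)
10^128 ≡ 460^2 = 211600 ≡ 103 (mod 493)
10^256 ≡ 103^2 = 10609 ≡ 256 (mod 493)
492 = 256 + 128 + 64 + 32 + 8 + 4 in binary powers of 2.
So 10^492 ≡ 256 · 103 · 460 · 256 · 373 · 140 ≡ 132 (mod 493).
Since 132 ≠ 1, base 10 is a Fermat witness: 493 is composite.

132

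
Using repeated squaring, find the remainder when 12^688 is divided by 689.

183

12^1 ≡ 12 (mod 689)
12^2 ≡ 12^2 = 144 ≡ 144 (mod 689)
12^4 ≡ 144^2 = 20736 ≡ 66 (mod 689)
12^8 ≡ 66^2 = 4356 ≡ 222 (mod 689)
12^16 ≡ 222^2 = 49284 ≡ 365 (mod 689)
12^32 ≡ 365^2 = 133225 ≡ 248 (mod 689)
12^64 ≡ 248^2 = 61504 ≡ 183 (mod 689)
12^128 ≡ 183^2 = 33489 ≡ 417 (mod 689)
12^256 ≡ 417^2 = 173889 ≡ 261 (mod 689)
12^512 ≡ 261^2 = 68121 ≡ 599 (mod 689)
688 = 512 + 128 + 32 + 16 in binary powers of 2.
So 12^688 ≡ 599 · 417 · 248 · 365 ≡ 183 (mod 689).
Since 183 ≠ 1, base 12 is a Fermat witness: 689 is composite.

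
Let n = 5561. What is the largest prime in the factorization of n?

83

5561 = 67 · 83
83 is prime.
So 5561 = 67 · 83; the largest prime factor is 83.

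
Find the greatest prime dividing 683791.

683791 = 17 · 40223
40223 = 19 · 2117
2117 = 29 · 73
73 is prime.
So 683791 = 17 · 19 · 29 · 73; the largest prime factor is 73.

73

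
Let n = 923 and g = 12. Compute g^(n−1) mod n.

703

12^1 ≡ 12 (mod 923)
12^2 ≡ 12^2 = 144 ≡ 144 (mod 923)
12^4 ≡ 144^2 = 20736 ≡ 430 (mod 923)
12^8 ≡ 430^2 = 184900 ≡ 300 (mod 923)
12^16 ≡ 300^2 = 90000 ≡ 469 (mod 923)
12^32 ≡ 469^2 = 219961 ≡ 287 (mod 923)
12^64 ≡ 287^2 = 82369 ≡ 222 (mod 923)
12^128 ≡ 222^2 = 49284 ≡ 365 (mod 923)
12^256 ≡ 365^2 = 133225 ≡ 313 (mod 923)
12^512 ≡ 313^2 = 97969 ≡ 131 (mod 923)
922 = 512 + 256 + 128 + 16 + 8 + 2 in binary powers of 2.
So 12^922 ≡ 131 · 313 · 365 · 469 · 300 · 144 ≡ 703 (mod 923).
Since 703 ≠ 1, base 12 is a Fermat witness: 923 is composite.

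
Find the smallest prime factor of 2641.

19

2641 is odd.
Digit sum 13, not divisible by 3.
Ends in 1: not divisible by 5.
7: 2641 = 7·377 + 2
11: 2641 = 11·240 + 1
13: 2641 = 13·203 + 2
17: 2641 = 17·155 + 6
19: 2641 = 19·139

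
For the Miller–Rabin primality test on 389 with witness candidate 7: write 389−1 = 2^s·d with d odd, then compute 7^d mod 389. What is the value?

389 − 1 = 388 = 2^2 · 97, so d = 97.
7^1 ≡ 7 (mod 389)
7^2 ≡ 7^2 = 49 ≡ 49 (mod 389)
7^4 ≡ 49^2 = 2401 ≡ 67 (mod 389)
7^8 ≡ 67^2 = 4489 ≡ 210 (mod 389)
7^16 ≡ 210^2 = 44100 ≡ 143 (mod 389)
7^32 ≡ 143^2 = 20449 ≡ 221 (mod 389)
7^64 ≡ 221^2 = 48841 ≡ 216 (mod 389)
97 = 64 + 32 + 1 in binary powers of 2.
So 7^97 ≡ 216 · 221 · 7 ≡ 1 (mod 389).
Since 7^d ≡ 1 (mod 389), base 7 does not prove 389 composite.

1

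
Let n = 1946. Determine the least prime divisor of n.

2

1946 is even: 2 divides it.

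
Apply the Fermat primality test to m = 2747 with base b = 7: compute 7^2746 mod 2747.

7^1 ≡ 7 (mod 2747)
7^2 ≡ 7^2 = 49 ≡ 49 (mod 2747)
7^4 ≡ 49^2 = 2401 ≡ 2401 (mod 2747)
7^8 ≡ 2401^2 = 5764801 ≡ 1595 (mod 2747)
7^16 ≡ 1595^2 = 2544025 ≡ 303 (mod 2747)
7^32 ≡ 303^2 = 91809 ≡ 1158 (mod 2747)
7^64 ≡ 1158^2 = 1340964 ≡ 428 (mod 2747)
7^128 ≡ 428^2 = 183184 ≡ 1882 (mod 2747)
7^256 ≡ 1882^2 = 3541924 ≡ 1041 (mod 2747)
7^512 ≡ 1041^2 = 1083681 ≡ 1363 (mod 2747)
7^1024 ≡ 1363^2 = 1857769 ≡ 797 (mod 2747)
7^2048 ≡ 797^2 = 635209 ≡ 652 (mod 2747)
2746 = 2048 + 512 + 128 + 32 + 16 + 8 + 2 in binary powers of 2.
So 7^2746 ≡ 652 · 1363 · 1882 · 1158 · 303 · 1595 · 49 ≡ 21 (mod 2747).
Since 21 ≠ 1, base 7 is a Fermat witness: 2747 is composite.

21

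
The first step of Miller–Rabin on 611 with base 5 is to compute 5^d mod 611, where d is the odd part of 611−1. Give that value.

611 − 1 = 610 = 2^1 · 305, so d = 305.
5^1 ≡ 5 (mod 611)
5^2 ≡ 5^2 = 25 ≡ 25 (mod 611)
5^4 ≡ 25^2 = 625 ≡ 14 (mod 611)
5^8 ≡ 14^2 = 196 ≡ 196 (mod 611)
5^16 ≡ 196^2 = 38416 ≡ 534 (mod 611)
5^32 ≡ 534^2 = 285156 ≡ 430 (mod 611)
5^64 ≡ 430^2 = 184900 ≡ 378 (mod 611)
5^128 ≡ 378^2 = 142884 ≡ 521 (mod 611)
5^256 ≡ 521^2 = 271441 ≡ 157 (mod 611)
305 = 256 + 32 + 16 + 1 in binary powers of 2.
So 5^305 ≡ 157 · 430 · 534 · 5 ≡ 590 (mod 611).
Squaring chain: 590; never reaches −1, so base 5 is a Miller–Rabin witness that 611 is composite.

590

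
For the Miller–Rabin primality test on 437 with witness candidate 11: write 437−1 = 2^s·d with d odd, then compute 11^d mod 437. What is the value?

182

437 − 1 = 436 = 2^2 · 109, so d = 109.
11^1 ≡ 11 (mod 437)
11^2 ≡ 11^2 = 121 ≡ 121 (mod 437)
11^4 ≡ 121^2 = 14641 ≡ 220 (mod 437)
11^8 ≡ 220^2 = 48400 ≡ 330 (mod 437)
11^16 ≡ 330^2 = 108900 ≡ 87 (mod 437)
11^32 ≡ 87^2 = 7569 ≡ 140 (mod 437)
11^64 ≡ 140^2 = 19600 ≡ 372 (mod 437)
109 = 64 + 32 + 8 + 4 + 1 in binary powers of 2.
So 11^109 ≡ 372 · 140 · 330 · 220 · 11 ≡ 182 (mod 437).
Squaring chain: 182 → 349; never reaches −1, so base 11 is a Miller–Rabin witness that 437 is composite.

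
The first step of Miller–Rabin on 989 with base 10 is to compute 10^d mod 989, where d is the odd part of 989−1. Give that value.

989 − 1 = 988 = 2^2 · 247, so d = 247.
10^1 ≡ 10 (mod 989)
10^2 ≡ 10^2 = 100 ≡ 100 (mod 989)
10^4 ≡ 100^2 = 10000 ≡ 110 (mod 989)
10^8 ≡ 110^2 = 12100 ≡ 232 (mod 989)
10^16 ≡ 232^2 = 53824 ≡ 418 (mod 989)
10^32 ≡ 418^2 = 174724 ≡ 660 (mod 989)
10^64 ≡ 660^2 = 435600 ≡ 440 (mod 989)
10^128 ≡ 440^2 = 193600 ≡ 745 (mod 989)
247 = 128 + 64 + 32 + 16 + 4 + 2 + 1 in binary powers of 2.
So 10^247 ≡ 745 · 440 · 660 · 418 · 110 · 100 · 10 ≡ 203 (mod 989).
Squaring chain: 203 → 660; never reaches −1, so base 10 is a Miller–Rabin witness that 989 is composite.

203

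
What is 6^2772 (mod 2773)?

6^1 ≡ 6 (mod 2773)
6^2 ≡ 6^2 = 36 ≡ 36 (mod 2773)
6^4 ≡ 36^2 = 1296 ≡ 1296 (mod 2773)
6^8 ≡ 1296^2 = 1679616 ≡ 1951 (mod 2773)
6^16 ≡ 1951^2 = 3806401 ≡ 1845 (mod 2773)
6^32 ≡ 1845^2 = 3404025 ≡ 1554 (mod 2773)
6^64 ≡ 1554^2 = 2414916 ≡ 2406 (mod 2773)
6^128 ≡ 2406^2 = 5788836 ≡ 1585 (mod 2773)
6^256 ≡ 1585^2 = 2512225 ≡ 2660 (mod 2773)
6^512 ≡ 2660^2 = 7075600 ≡ 1677 (mod 2773)
6^1024 ≡ 1677^2 = 2812329 ≡ 507 (mod 2773)
6^2048 ≡ 507^2 = 257049 ≡ 1933 (mod 2773)
2772 = 2048 + 512 + 128 + 64 + 16 + 4 in binary powers of 2.
So 6^2772 ≡ 1933 · 1677 · 1585 · 2406 · 1845 · 1296 ≡ 789 (mod 2773).
Since 789 ≠ 1, base 6 is a Fermat witness: 2773 is composite.

789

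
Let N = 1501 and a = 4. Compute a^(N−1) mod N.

4^1 ≡ 4 (mod 1501)
4^2 ≡ 4^2 = 16 ≡ 16 (mod 1501)
4^4 ≡ 16^2 = 256 ≡ 256 (mod 1501)
4^8 ≡ 256^2 = 65536 ≡ 993 (mod 1501)
4^16 ≡ 993^2 = 986049 ≡ 1393 (mod 1501)
4^32 ≡ 1393^2 = 1940449 ≡ 1157 (mod 1501)
4^64 ≡ 1157^2 = 1338649 ≡ 1258 (mod 1501)
4^128 ≡ 1258^2 = 1582564 ≡ 510 (mod 1501)
4^256 ≡ 510^2 = 260100 ≡ 427 (mod 1501)
4^512 ≡ 427^2 = 182329 ≡ 708 (mod 1501)
4^1024 ≡ 708^2 = 501264 ≡ 1431 (mod 1501)
1500 = 1024 + 256 + 128 + 64 + 16 + 8 + 4 in binary powers of 2.
So 4^1500 ≡ 1431 · 427 · 510 · 1258 · 1393 · 993 · 256 ≡ 1037 (mod 1501).
Since 1037 ≠ 1, base 4 is a Fermat witness: 1501 is composite.

1037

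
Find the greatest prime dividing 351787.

351787 = 61 · 5767
5767 = 73 · 79
79 is prime.
So 351787 = 61 · 73 · 79; the largest prime factor is 79.

79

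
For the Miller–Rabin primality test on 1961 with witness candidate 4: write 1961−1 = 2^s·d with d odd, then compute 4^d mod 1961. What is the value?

1961 − 1 = 1960 = 2^3 · 245, so d = 245.
4^1 ≡ 4 (mod 1961)
4^2 ≡ 4^2 = 16 ≡ 16 (mod 1961)
4^4 ≡ 16^2 = 256 ≡ 256 (mod 1961)
4^8 ≡ 256^2 = 65536 ≡ 823 (mod 1961)
4^16 ≡ 823^2 = 677329 ≡ 784 (mod 1961)
4^32 ≡ 784^2 = 614656 ≡ 863 (mod 1961)
4^64 ≡ 863^2 = 744769 ≡ 1550 (mod 1961)
4^128 ≡ 1550^2 = 2402500 ≡ 275 (mod 1961)
245 = 128 + 64 + 32 + 16 + 4 + 1 in binary powers of 2.
So 4^245 ≡ 275 · 1550 · 863 · 784 · 256 · 4 ≡ 1686 (mod 1961).
Squaring chain: 1686 → 1107 → 1785; never reaches −1, so base 4 is a Miller–Rabin witness that 1961 is composite.

1686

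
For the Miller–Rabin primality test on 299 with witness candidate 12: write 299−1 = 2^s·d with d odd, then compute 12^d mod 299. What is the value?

299 − 1 = 298 = 2^1 · 149, so d = 149.
12^1 ≡ 12 (mod 299)
12^2 ≡ 12^2 = 144 ≡ 144 (mod 299)
12^4 ≡ 144^2 = 20736 ≡ 105 (mod 299)
12^8 ≡ 105^2 = 11025 ≡ 261 (mod 299)
12^16 ≡ 261^2 = 68121 ≡ 248 (mod 299)
12^32 ≡ 248^2 = 61504 ≡ 209 (mod 299)
12^64 ≡ 209^2 = 43681 ≡ 27 (mod 299)
12^128 ≡ 27^2 = 729 ≡ 131 (mod 299)
149 = 128 + 16 + 4 + 1 in binary powers of 2.
So 12^149 ≡ 131 · 248 · 105 · 12 ≡ 285 (mod 299).
Squaring chain: 285; never reaches −1, so base 12 is a Miller–Rabin witness that 299 is composite.

285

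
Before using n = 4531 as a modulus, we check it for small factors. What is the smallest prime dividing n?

4531 is odd.
Digit sum 13, not divisible by 3.
Ends in 1: not divisible by 5.
7: 4531 = 7·647 + 2
11: 4531 = 11·411 + 10
13: 4531 = 13·348 + 7
17: 4531 = 17·266 + 9
19: 4531 = 19·238 + 9
23: 4531 = 23·197

23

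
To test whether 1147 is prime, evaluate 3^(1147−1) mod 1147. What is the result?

3^1 ≡ 3 (mod 1147)
3^2 ≡ 3^2 = 9 ≡ 9 (mod 1147)
3^4 ≡ 9^2 = 81 ≡ 81 (mod 1147)
3^8 ≡ 81^2 = 6561 ≡ 826 (mod 1147)
3^16 ≡ 826^2 = 682276 ≡ 958 (mod 1147)
3^32 ≡ 958^2 = 917764 ≡ 164 (mod 1147)
3^64 ≡ 164^2 = 26896 ≡ 515 (mod 1147)
3^128 ≡ 515^2 = 265225 ≡ 268 (mod 1147)
3^256 ≡ 268^2 = 71824 ≡ 710 (mod 1147)
3^512 ≡ 710^2 = 504100 ≡ 567 (mod 1147)
3^1024 ≡ 567^2 = 321489 ≡ 329 (mod 1147)
1146 = 1024 + 64 + 32 + 16 + 8 + 2 in binary powers of 2.
So 3^1146 ≡ 329 · 515 · 164 · 958 · 826 · 9 ≡ 47 (mod 1147).
Since 47 ≠ 1, base 3 is a Fermat witness: 1147 is composite.

47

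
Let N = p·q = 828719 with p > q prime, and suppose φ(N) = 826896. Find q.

857

φ(n) = (p−1)(q−1) = n − (p+q) + 1, so p + q = 828719 − 826896 + 1 = 1824.
p and q are the roots of t² − 1824t + 828719 = 0.
Discriminant: 1824² − 4·828719 = 3326976 − 3314876 = 12100; √12100 = 110.
q = (1824 − 110)/2 = 857, p = (1824 + 110)/2 = 967.
Check: 857 · 967 = 828719.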